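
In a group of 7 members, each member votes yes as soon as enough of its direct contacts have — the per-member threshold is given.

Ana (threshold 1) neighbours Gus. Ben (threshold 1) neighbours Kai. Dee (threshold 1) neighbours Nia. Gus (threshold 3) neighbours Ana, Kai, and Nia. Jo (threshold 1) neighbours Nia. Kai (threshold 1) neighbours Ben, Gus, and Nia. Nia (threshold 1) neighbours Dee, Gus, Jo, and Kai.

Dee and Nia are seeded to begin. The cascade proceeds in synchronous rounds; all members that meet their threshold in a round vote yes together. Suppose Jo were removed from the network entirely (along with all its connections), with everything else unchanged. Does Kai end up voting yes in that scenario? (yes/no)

With Jo removed:
Round 1 — Dee, Nia vote yes (initial).
Round 2 — checking thresholds:
  Gus: 1 of 3 neighbours < 3, below threshold.
  Kai: 1 of 3 neighbours ≥ 1, votes yes.
Round 3 — checking thresholds:
  Ben: 1 of 1 neighbours ≥ 1, votes yes.
  Gus: 2 of 3 neighbours < 3, below threshold.
Round 4 — no new yes votes; cascade stops.

yes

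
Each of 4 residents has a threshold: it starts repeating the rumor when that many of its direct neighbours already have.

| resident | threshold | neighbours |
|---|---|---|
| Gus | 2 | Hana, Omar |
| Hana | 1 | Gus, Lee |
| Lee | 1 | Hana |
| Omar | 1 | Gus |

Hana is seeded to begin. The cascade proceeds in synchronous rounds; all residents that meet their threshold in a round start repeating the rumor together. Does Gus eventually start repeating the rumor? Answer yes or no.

Round 1 — Hana starts repeating the rumor (initial).
Round 2 — checking thresholds:
  Gus: 1 of 2 neighbours < 2, holds.
  Lee: 1 of 1 neighbours ≥ 1, starts repeating the rumor.
Round 3 — no new spreads; cascade stops.

no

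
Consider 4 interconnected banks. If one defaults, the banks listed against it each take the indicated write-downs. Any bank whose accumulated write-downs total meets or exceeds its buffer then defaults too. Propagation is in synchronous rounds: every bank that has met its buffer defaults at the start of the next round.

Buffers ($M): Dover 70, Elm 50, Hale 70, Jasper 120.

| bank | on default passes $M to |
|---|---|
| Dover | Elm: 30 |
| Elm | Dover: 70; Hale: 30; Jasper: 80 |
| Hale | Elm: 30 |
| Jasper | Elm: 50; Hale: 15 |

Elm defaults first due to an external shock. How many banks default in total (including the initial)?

Round 1 — Elm defaults (initial).
  Dover: +70 → 70 ≥ 70
  Hale: +30 → 30 < 70
  Jasper: +80 → 80 < 120
Round 2 — Dover defaults.
No further defaults.

2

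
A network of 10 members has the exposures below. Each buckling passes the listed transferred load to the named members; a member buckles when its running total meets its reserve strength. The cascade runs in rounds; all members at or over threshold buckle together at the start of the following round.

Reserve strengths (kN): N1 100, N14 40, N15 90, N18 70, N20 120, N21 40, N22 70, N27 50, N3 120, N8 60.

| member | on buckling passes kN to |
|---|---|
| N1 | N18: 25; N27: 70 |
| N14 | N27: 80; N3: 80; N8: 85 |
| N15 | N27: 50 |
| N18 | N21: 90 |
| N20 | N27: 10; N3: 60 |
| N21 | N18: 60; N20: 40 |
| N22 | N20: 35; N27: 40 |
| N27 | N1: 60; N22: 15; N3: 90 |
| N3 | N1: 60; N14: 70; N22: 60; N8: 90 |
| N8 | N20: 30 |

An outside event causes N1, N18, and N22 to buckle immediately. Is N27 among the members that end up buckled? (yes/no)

Round 1 — N1, N18, N22 buckle (initial).
  N20: +35 → 35 < 120
  N21: +90 → 90 ≥ 40
  N27: +70+40 → 110 ≥ 50
Round 2 — N21, N27 buckle.
  N20: +40 → 75 < 120
  N3: +90 → 90 < 120
No further bucklings.

yes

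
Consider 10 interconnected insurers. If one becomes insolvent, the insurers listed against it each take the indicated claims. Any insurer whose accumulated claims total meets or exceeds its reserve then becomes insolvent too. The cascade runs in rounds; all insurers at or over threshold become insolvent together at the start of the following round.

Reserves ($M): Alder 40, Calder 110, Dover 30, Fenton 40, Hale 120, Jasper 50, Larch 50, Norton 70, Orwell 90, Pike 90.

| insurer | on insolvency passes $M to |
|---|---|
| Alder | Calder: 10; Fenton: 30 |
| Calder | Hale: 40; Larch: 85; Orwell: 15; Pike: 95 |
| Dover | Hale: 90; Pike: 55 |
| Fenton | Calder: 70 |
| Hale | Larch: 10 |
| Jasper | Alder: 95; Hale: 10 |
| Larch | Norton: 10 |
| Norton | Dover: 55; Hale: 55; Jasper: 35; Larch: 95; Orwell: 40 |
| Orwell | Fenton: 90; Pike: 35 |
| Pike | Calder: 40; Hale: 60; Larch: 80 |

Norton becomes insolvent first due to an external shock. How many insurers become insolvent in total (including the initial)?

4

Round 1 — Norton becomes insolvent (initial).
  Dover: +55 → 55 ≥ 30
  Hale: +55 → 55 < 120
  Jasper: +35 → 35 < 50
  Larch: +95 → 95 ≥ 50
  Orwell: +40 → 40 < 90
Round 2 — Dover, Larch become insolvent.
  Hale: +90 → 145 ≥ 120
  Pike: +55 → 55 < 90
Round 3 — Hale becomes insolvent.
No further insolvencies.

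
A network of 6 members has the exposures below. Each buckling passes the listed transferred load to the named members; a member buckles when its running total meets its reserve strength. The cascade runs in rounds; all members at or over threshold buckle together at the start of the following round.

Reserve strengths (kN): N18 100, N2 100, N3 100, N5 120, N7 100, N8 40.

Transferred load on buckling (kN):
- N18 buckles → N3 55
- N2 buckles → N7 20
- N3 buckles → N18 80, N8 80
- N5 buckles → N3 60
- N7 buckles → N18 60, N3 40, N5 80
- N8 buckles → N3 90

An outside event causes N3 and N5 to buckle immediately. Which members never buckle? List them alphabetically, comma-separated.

N18, N2, N7

Round 1 — N3, N5 buckle (initial).
  N18: +80 → 80 < 100
  N8: +80 → 80 ≥ 40
Round 2 — N8 buckles.
No further bucklings.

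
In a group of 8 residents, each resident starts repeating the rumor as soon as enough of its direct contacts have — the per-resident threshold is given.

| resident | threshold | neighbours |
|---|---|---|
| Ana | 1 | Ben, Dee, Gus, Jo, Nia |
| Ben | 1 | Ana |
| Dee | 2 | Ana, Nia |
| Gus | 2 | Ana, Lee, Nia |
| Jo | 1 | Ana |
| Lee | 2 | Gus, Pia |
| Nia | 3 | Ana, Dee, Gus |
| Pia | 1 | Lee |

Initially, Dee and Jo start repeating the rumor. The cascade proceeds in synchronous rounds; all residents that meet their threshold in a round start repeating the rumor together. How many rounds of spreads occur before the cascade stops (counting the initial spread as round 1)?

3

Round 1 — Dee, Jo start repeating the rumor (initial).
Round 2 — checking thresholds:
  Ana: 2 of 5 neighbours ≥ 1, starts repeating the rumor.
  Nia: 1 of 3 neighbours < 3, not yet.
Round 3 — checking thresholds:
  Ben: 1 of 1 neighbours ≥ 1, starts repeating the rumor.
  Gus: 1 of 3 neighbours < 2, not yet.
  Nia: 2 of 3 neighbours < 3, not yet.
Round 4 — no new spreads; cascade stops.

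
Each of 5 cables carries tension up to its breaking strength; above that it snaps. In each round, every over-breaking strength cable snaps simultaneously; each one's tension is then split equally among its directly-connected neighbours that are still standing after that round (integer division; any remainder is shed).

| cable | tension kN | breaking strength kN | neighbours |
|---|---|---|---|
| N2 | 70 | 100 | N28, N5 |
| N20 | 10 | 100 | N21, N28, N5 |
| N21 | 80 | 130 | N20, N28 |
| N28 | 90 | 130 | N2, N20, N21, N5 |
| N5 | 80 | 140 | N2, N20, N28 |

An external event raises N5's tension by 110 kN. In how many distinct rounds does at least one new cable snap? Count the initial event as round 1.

Round 1 — N5 at 190 > 140. N5 snaps.
  N5 sheds 190 kN to N2, N20, N28: 63 each (1 lost).
    N2: 70+63 = 133 > 100
    N20: 10+63 = 73 ≤ 100
    N28: 90+63 = 153 > 130
Round 2 — N2, N28 snap.
  N2 sheds 133 kN: no online neighbours, lost.
  N28 sheds 153 kN to N20, N21: 76 each (1 lost).
    N20: 73+76 = 149 > 100
    N21: 80+76 = 156 > 130
Round 3 — N20, N21 snap.
  N20 sheds 149 kN: no online neighbours, lost.
  N21 sheds 156 kN: no online neighbours, lost.
No further breaks.

3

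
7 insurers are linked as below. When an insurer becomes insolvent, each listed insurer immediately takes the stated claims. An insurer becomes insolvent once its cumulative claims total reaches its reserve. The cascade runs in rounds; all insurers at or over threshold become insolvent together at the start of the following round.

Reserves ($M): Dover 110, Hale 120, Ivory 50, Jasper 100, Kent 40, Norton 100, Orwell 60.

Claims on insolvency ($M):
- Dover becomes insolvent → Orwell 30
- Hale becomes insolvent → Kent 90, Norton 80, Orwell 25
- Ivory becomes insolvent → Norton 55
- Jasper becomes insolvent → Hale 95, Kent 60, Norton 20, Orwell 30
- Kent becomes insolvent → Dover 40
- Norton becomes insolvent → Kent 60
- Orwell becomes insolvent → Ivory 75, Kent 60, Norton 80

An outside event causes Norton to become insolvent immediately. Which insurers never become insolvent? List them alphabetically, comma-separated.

Dover, Hale, Ivory, Jasper, Orwell

Round 1 — Norton becomes insolvent (initial).
  Kent: +60 → 60 ≥ 40
Round 2 — Kent becomes insolvent.
  Dover: +40 → 40 < 110
No further insolvencies.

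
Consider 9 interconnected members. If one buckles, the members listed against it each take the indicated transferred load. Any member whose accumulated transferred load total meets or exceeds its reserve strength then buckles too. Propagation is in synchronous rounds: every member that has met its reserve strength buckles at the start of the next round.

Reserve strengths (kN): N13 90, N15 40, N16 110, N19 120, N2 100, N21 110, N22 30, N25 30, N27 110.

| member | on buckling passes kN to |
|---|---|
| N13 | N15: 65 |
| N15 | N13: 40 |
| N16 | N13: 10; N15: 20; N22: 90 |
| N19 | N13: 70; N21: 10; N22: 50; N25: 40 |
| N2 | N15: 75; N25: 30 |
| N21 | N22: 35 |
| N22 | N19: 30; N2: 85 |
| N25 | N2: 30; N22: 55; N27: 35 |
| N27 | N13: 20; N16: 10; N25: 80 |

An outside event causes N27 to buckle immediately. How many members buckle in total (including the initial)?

5

Round 1 — N27 buckles (initial).
  N13: +20 → 20 < 90
  N16: +10 → 10 < 110
  N25: +80 → 80 ≥ 30
Round 2 — N25 buckles.
  N2: +30 → 30 < 100
  N22: +55 → 55 ≥ 30
Round 3 — N22 buckles.
  N19: +30 → 30 < 120
  N2: +85 → 115 ≥ 100
Round 4 — N2 buckles.
  N15: +75 → 75 ≥ 40
Round 5 — N15 buckles.
  N13: +40 → 60 < 90
No further bucklings.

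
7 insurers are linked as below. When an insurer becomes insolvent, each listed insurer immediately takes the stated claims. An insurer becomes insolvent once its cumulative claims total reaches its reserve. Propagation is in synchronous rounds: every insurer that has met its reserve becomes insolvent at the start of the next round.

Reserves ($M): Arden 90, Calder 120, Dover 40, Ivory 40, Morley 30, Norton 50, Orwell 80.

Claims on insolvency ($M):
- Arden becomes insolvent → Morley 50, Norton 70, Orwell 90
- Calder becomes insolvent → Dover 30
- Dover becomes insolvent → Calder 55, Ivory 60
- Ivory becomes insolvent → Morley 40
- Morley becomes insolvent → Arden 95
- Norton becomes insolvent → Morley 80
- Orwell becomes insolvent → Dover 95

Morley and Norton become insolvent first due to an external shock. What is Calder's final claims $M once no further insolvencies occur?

Round 1 — Morley, Norton become insolvent (initial).
  Arden: +95 → 95 ≥ 90
Round 2 — Arden becomes insolvent.
  Orwell: +90 → 90 ≥ 80
Round 3 — Orwell becomes insolvent.
  Dover: +95 → 95 ≥ 40
Round 4 — Dover becomes insolvent.
  Calder: +55 → 55 < 120
  Ivory: +60 → 60 ≥ 40
Round 5 — Ivory becomes insolvent.
No further insolvencies.

55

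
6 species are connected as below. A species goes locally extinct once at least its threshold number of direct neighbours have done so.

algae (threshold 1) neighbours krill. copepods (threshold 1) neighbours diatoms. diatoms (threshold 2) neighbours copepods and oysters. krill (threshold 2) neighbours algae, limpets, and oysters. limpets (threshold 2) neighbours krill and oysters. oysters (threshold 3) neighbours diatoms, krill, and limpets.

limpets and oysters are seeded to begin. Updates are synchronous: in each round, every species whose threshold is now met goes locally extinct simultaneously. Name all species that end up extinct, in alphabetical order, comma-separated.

Round 1 — limpets, oysters go locally extinct (initial).
Round 2 — checking thresholds:
  diatoms: 1 of 2 neighbours < 2, not yet.
  krill: 2 of 3 neighbours ≥ 2, goes locally extinct.
Round 3 — checking thresholds:
  algae: 1 of 1 neighbours ≥ 1, goes locally extinct.
  diatoms: 1 of 2 neighbours < 2, not yet.
Round 4 — no new extinctions; cascade stops.

algae, krill, limpets, oysters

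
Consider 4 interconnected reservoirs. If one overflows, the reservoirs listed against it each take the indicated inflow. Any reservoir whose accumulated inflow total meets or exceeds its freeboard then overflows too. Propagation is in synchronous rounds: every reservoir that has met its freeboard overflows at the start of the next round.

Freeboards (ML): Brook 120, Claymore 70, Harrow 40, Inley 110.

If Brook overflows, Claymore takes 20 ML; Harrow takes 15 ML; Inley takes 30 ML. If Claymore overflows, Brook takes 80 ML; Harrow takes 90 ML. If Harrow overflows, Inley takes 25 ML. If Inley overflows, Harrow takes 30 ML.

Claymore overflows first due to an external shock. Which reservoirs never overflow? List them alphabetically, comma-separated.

Brook, Inley

Round 1 — Claymore overflows (initial).
  Brook: +80 → 80 < 120
  Harrow: +90 → 90 ≥ 40
Round 2 — Harrow overflows.
  Inley: +25 → 25 < 110
No further overflows.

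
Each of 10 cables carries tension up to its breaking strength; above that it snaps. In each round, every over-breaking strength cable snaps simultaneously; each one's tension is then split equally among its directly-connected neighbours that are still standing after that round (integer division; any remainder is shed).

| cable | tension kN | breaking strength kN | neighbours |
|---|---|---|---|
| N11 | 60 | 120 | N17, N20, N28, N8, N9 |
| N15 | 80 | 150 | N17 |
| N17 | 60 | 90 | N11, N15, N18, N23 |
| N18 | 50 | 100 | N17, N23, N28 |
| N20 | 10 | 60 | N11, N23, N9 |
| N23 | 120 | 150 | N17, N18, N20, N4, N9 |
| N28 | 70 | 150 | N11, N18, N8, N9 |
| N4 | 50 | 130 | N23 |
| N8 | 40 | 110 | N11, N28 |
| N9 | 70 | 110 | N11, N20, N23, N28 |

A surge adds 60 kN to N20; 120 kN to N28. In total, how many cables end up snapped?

9

Round 1 — N20 at 70 > 60; N28 at 190 > 150. N20, N28 snap.
  N20 sheds 70 kN to N11, N23, N9: 23 each (1 lost).
    N11: 60+23 = 83 ≤ 120
    N23: 120+23 = 143 ≤ 150
    N9: 70+23 = 93 ≤ 110
  N28 sheds 190 kN to N11, N18, N8, N9: 47 each (2 lost).
    N11: 83+47 = 130 > 120
    N18: 50+47 = 97 ≤ 100
    N8: 40+47 = 87 ≤ 110
    N9: 93+47 = 140 > 110
Round 2 — N11, N9 snap.
  N11 sheds 130 kN to N17, N8: 65 each.
    N17: 60+65 = 125 > 90
    N8: 87+65 = 152 > 110
  N9 sheds 140 kN to N23: 140 each.
    N23: 143+140 = 283 > 150
Round 3 — N17, N23, N8 snap.
  N17 sheds 125 kN to N15, N18: 62 each (1 lost).
    N15: 80+62 = 142 ≤ 150
    N18: 97+62 = 159 > 100
  N23 sheds 283 kN to N18, N4: 141 each (1 lost).
    N18: 159+141 = 300 > 100
    N4: 50+141 = 191 > 130
  N8 sheds 152 kN: no online neighbours, lost.
Round 4 — N18, N4 snap.
  N18 sheds 300 kN: no online neighbours, lost.
  N4 sheds 191 kN: no online neighbours, lost.
No further breaks.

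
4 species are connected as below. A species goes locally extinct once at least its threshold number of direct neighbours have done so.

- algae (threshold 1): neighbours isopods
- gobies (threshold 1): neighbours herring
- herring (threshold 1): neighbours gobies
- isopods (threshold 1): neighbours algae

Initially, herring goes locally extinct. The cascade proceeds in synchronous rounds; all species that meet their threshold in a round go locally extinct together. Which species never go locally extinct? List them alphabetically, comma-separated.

Round 1 — herring goes locally extinct (initial).
Round 2 — checking thresholds:
  gobies: 1 of 1 neighbours ≥ 1, goes locally extinct.
Round 3 — no new extinctions; cascade stops.

algae, isopods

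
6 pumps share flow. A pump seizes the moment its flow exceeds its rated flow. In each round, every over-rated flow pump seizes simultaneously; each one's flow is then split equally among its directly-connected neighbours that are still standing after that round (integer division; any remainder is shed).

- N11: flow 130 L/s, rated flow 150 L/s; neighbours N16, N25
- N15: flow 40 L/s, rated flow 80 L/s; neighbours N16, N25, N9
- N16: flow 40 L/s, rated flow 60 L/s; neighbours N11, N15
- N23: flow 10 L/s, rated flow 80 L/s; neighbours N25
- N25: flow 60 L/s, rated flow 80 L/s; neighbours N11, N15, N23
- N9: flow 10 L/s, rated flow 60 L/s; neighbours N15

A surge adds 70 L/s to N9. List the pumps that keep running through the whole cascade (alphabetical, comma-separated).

Round 1 — N9 at 80 > 60. N9 seizes.
  N9 sheds 80 L/s to N15: 80 each.
    N15: 40+80 = 120 > 80
Round 2 — N15 seizes.
  N15 sheds 120 L/s to N16, N25: 60 each.
    N16: 40+60 = 100 > 60
    N25: 60+60 = 120 > 80
Round 3 — N16, N25 seize.
  N16 sheds 100 L/s to N11: 100 each.
    N11: 130+100 = 230 > 150
  N25 sheds 120 L/s to N11, N23: 60 each.
    N11: 230+60 = 290 > 150
    N23: 10+60 = 70 ≤ 80
Round 4 — N11 seizes.
  N11 sheds 290 L/s: no online neighbours, lost.
No further seizures.

N23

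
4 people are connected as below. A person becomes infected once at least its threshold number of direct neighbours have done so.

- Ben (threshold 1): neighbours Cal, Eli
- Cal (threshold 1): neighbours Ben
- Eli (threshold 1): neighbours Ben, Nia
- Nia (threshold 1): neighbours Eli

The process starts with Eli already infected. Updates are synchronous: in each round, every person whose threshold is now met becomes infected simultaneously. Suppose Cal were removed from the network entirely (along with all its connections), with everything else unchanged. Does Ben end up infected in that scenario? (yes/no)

yes

With Cal removed:
Round 1 — Eli becomes infected (initial).
Round 2 — checking thresholds:
  Ben: 1 of 1 neighbours ≥ 1, becomes infected.
  Nia: 1 of 1 neighbours ≥ 1, becomes infected.
Round 3 — no new infections; cascade stops.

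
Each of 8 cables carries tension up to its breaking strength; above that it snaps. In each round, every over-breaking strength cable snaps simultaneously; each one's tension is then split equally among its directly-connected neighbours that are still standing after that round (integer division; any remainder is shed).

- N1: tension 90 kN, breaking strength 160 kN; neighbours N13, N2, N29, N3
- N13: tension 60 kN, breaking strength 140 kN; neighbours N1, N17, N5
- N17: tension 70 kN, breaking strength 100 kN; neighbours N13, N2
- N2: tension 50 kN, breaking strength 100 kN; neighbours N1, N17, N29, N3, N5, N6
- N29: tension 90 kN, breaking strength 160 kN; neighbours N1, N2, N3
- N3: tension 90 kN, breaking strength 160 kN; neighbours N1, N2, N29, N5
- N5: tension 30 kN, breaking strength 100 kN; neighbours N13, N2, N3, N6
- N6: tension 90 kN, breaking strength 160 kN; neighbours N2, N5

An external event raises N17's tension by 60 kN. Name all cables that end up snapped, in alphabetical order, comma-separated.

N17, N2

Round 1 — N17 at 130 > 100. N17 snaps.
  N17 sheds 130 kN to N13, N2: 65 each.
    N13: 60+65 = 125 ≤ 140
    N2: 50+65 = 115 > 100
Round 2 — N2 snaps.
  N2 sheds 115 kN to N1, N29, N3, N5, N6: 23 each.
    N1: 90+23 = 113 ≤ 160
    N29: 90+23 = 113 ≤ 160
    N3: 90+23 = 113 ≤ 160
    N5: 30+23 = 53 ≤ 100
    N6: 90+23 = 113 ≤ 160
No further breaks.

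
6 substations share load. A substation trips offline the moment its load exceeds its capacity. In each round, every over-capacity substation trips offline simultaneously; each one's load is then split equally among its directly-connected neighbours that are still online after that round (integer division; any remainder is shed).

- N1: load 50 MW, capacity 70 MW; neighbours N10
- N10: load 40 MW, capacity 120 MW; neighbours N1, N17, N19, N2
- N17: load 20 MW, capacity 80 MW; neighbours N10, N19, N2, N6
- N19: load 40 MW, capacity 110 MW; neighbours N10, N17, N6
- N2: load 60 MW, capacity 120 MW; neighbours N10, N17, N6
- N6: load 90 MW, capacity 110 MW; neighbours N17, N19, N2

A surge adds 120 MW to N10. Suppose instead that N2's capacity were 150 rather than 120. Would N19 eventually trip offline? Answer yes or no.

With N2's capacity at 150:
Round 1 — N10 at 160 > 120. N10 trips offline.
  N10 sheds 160 MW to N1, N17, N19, N2: 40 each.
    N1: 50+40 = 90 > 70
    N17: 20+40 = 60 ≤ 80
    N19: 40+40 = 80 ≤ 110
    N2: 60+40 = 100 ≤ 150
Round 2 — N1 trips offline.
  N1 sheds 90 MW: no online neighbours, lost.
No further trips.

no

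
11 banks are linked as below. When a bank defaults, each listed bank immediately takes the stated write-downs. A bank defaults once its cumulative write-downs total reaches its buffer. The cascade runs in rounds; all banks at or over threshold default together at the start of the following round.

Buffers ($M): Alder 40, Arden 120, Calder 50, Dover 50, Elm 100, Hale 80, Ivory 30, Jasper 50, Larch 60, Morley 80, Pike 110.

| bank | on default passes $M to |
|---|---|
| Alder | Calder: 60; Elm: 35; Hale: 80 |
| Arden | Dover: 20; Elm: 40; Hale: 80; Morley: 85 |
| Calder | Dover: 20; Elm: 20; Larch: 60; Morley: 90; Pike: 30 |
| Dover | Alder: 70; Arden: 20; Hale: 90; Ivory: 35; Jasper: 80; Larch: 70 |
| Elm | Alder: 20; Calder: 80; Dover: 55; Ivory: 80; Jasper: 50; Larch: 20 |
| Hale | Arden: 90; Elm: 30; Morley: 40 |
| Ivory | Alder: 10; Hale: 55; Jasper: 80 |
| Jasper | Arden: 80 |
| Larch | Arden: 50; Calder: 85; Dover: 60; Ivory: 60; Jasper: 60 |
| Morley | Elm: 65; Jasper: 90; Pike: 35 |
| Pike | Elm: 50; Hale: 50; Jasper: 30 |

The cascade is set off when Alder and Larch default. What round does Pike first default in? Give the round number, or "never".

Round 1 — Alder, Larch default (initial).
  Arden: +50 → 50 < 120
  Calder: +60+85 → 145 ≥ 50
  Dover: +60 → 60 ≥ 50
  Elm: +35 → 35 < 100
  Hale: +80 → 80 ≥ 80
  Ivory: +60 → 60 ≥ 30
  Jasper: +60 → 60 ≥ 50
Round 2 — Calder, Dover, Hale, Ivory, Jasper default.
  Arden: +20+90+80 → 240 ≥ 120
  Elm: +20+30 → 85 < 100
  Morley: +90+40 → 130 ≥ 80
  Pike: +30 → 30 < 110
Round 3 — Arden, Morley default.
  Elm: +40+65 → 190 ≥ 100
  Pike: +35 → 65 < 110
Round 4 — Elm defaults.
No further defaults.

never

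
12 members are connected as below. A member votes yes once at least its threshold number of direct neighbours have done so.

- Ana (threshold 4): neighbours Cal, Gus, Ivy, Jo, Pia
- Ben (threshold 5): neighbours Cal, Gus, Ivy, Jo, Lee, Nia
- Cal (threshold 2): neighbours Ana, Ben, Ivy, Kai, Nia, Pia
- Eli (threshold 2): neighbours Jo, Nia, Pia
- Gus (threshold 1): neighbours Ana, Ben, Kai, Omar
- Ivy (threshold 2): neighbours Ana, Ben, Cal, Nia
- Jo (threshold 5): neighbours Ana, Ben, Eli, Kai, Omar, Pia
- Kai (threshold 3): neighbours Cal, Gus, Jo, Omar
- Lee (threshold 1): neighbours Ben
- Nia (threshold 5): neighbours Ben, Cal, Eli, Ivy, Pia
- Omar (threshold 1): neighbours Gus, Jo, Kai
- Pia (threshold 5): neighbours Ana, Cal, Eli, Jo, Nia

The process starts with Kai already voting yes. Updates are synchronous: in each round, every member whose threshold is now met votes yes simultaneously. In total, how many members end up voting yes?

Round 1 — Kai votes yes (initial).
Round 2 — checking thresholds:
  Cal: 1 of 6 neighbours < 2, below threshold.
  Gus: 1 of 4 neighbours ≥ 1, votes yes.
  Jo: 1 of 6 neighbours < 5, below threshold.
  Omar: 1 of 3 neighbours ≥ 1, votes yes.
Round 3 — no new yes votes; cascade stops.

3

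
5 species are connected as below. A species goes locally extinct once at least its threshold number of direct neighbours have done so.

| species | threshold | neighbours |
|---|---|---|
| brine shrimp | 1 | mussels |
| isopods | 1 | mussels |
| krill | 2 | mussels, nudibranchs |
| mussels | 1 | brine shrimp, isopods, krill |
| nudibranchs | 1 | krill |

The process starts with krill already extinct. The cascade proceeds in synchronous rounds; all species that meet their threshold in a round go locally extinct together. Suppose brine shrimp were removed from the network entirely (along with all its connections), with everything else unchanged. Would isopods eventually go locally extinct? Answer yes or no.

yes

With brine shrimp removed:
Round 1 — krill goes locally extinct (initial).
Round 2 — checking thresholds:
  mussels: 1 of 2 neighbours ≥ 1, goes locally extinct.
  nudibranchs: 1 of 1 neighbours ≥ 1, goes locally extinct.
Round 3 — checking thresholds:
  isopods: 1 of 1 neighbours ≥ 1, goes locally extinct.
Round 4 — no new extinctions; cascade stops.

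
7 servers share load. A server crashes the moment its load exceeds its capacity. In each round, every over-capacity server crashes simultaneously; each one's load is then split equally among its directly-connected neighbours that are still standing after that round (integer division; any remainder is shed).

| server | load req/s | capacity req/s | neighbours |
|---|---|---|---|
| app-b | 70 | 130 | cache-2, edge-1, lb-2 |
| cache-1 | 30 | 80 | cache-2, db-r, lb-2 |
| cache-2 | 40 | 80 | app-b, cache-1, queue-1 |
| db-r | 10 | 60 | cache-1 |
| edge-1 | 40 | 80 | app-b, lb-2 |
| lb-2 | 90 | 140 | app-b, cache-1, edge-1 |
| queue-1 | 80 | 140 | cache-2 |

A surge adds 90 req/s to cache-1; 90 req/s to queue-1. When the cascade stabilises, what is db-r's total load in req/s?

50

Round 1 — cache-1 at 120 > 80; queue-1 at 170 > 140. cache-1, queue-1 crash.
  cache-1 sheds 120 req/s to cache-2, db-r, lb-2: 40 each.
    cache-2: 40+40 = 80 ≤ 80
    db-r: 10+40 = 50 ≤ 60
    lb-2: 90+40 = 130 ≤ 140
  queue-1 sheds 170 req/s to cache-2: 170 each.
    cache-2: 80+170 = 250 > 80
Round 2 — cache-2 crashes.
  cache-2 sheds 250 req/s to app-b: 250 each.
    app-b: 70+250 = 320 > 130
Round 3 — app-b crashes.
  app-b sheds 320 req/s to edge-1, lb-2: 160 each.
    edge-1: 40+160 = 200 > 80
    lb-2: 130+160 = 290 > 140
Round 4 — edge-1, lb-2 crash.
  edge-1 sheds 200 req/s: no online neighbours, lost.
  lb-2 sheds 290 req/s: no online neighbours, lost.
No further crashes.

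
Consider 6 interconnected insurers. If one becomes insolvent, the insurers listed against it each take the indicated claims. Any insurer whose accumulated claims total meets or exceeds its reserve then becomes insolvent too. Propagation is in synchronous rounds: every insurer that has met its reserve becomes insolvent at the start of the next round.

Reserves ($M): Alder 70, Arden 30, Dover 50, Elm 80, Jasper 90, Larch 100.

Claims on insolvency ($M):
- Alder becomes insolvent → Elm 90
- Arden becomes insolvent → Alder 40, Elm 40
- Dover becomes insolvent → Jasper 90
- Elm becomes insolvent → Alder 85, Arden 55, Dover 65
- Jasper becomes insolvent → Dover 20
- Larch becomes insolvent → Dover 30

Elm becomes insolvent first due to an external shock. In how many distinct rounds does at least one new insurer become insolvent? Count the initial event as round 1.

3

Round 1 — Elm becomes insolvent (initial).
  Alder: +85 → 85 ≥ 70
  Arden: +55 → 55 ≥ 30
  Dover: +65 → 65 ≥ 50
Round 2 — Alder, Arden, Dover become insolvent.
  Jasper: +90 → 90 ≥ 90
Round 3 — Jasper becomes insolvent.
No further insolvencies.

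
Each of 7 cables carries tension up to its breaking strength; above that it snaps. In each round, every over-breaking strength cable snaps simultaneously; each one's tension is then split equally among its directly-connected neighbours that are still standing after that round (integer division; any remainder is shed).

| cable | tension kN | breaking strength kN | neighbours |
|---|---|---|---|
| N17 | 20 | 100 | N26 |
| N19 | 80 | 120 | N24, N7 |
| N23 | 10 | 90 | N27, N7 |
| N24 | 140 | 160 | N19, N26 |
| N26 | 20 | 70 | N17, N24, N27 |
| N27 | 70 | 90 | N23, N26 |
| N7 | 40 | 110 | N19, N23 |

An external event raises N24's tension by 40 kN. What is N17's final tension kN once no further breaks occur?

Round 1 — N24 at 180 > 160. N24 snaps.
  N24 sheds 180 kN to N19, N26: 90 each.
    N19: 80+90 = 170 > 120
    N26: 20+90 = 110 > 70
Round 2 — N19, N26 snap.
  N19 sheds 170 kN to N7: 170 each.
    N7: 40+170 = 210 > 110
  N26 sheds 110 kN to N17, N27: 55 each.
    N17: 20+55 = 75 ≤ 100
    N27: 70+55 = 125 > 90
Round 3 — N27, N7 snap.
  N27 sheds 125 kN to N23: 125 each.
    N23: 10+125 = 135 > 90
  N7 sheds 210 kN to N23: 210 each.
    N23: 135+210 = 345 > 90
Round 4 — N23 snaps.
  N23 sheds 345 kN: no online neighbours, lost.
No further breaks.

75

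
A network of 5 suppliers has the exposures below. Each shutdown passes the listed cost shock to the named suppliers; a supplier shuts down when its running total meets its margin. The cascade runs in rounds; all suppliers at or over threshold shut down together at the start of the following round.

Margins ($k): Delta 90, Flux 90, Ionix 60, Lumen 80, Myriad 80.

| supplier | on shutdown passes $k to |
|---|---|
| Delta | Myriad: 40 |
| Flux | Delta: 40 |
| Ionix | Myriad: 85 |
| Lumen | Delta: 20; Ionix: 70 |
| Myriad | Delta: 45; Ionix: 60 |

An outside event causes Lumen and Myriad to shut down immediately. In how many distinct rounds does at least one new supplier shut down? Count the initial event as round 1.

Round 1 — Lumen, Myriad shut down (initial).
  Delta: +20+45 → 65 < 90
  Ionix: +70+60 → 130 ≥ 60
Round 2 — Ionix shuts down.
No further shutdowns.

2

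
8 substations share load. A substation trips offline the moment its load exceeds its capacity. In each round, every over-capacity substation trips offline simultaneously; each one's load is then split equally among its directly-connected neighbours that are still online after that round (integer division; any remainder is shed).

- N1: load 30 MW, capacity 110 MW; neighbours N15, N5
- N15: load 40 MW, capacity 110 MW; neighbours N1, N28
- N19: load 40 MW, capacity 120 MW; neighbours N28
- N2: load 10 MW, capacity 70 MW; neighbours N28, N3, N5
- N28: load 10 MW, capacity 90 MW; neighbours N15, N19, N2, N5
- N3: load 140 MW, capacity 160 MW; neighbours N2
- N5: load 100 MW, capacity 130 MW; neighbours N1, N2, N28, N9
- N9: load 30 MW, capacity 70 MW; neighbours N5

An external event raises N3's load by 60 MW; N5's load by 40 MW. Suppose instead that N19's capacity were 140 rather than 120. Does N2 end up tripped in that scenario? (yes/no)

yes

With N19's capacity at 140:
Round 1 — N3 at 200 > 160; N5 at 140 > 130. N3, N5 trip offline.
  N3 sheds 200 MW to N2: 200 each.
    N2: 10+200 = 210 > 70
  N5 sheds 140 MW to N1, N2, N28, N9: 35 each.
    N1: 30+35 = 65 ≤ 110
    N2: 210+35 = 245 > 70
    N28: 10+35 = 45 ≤ 90
    N9: 30+35 = 65 ≤ 70
Round 2 — N2 trips offline.
  N2 sheds 245 MW to N28: 245 each.
    N28: 45+245 = 290 > 90
Round 3 — N28 trips offline.
  N28 sheds 290 MW to N15, N19: 145 each.
    N15: 40+145 = 185 > 110
    N19: 40+145 = 185 > 140
Round 4 — N15, N19 trip offline.
  N15 sheds 185 MW to N1: 185 each.
    N1: 65+185 = 250 > 110
  N19 sheds 185 MW: no online neighbours, lost.
Round 5 — N1 trips offline.
  N1 sheds 250 MW: no online neighbours, lost.
No further trips.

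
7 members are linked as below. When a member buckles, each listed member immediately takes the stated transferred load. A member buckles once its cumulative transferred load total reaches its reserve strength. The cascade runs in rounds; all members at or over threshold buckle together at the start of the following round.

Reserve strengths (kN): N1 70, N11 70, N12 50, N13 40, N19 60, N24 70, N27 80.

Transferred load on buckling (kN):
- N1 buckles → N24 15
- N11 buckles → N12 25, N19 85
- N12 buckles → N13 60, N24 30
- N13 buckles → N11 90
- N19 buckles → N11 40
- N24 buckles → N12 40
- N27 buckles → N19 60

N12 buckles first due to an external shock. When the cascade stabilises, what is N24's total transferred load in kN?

Round 1 — N12 buckles (initial).
  N13: +60 → 60 ≥ 40
  N24: +30 → 30 < 70
Round 2 — N13 buckles.
  N11: +90 → 90 ≥ 70
Round 3 — N11 buckles.
  N19: +85 → 85 ≥ 60
Round 4 — N19 buckles.
No further bucklings.

30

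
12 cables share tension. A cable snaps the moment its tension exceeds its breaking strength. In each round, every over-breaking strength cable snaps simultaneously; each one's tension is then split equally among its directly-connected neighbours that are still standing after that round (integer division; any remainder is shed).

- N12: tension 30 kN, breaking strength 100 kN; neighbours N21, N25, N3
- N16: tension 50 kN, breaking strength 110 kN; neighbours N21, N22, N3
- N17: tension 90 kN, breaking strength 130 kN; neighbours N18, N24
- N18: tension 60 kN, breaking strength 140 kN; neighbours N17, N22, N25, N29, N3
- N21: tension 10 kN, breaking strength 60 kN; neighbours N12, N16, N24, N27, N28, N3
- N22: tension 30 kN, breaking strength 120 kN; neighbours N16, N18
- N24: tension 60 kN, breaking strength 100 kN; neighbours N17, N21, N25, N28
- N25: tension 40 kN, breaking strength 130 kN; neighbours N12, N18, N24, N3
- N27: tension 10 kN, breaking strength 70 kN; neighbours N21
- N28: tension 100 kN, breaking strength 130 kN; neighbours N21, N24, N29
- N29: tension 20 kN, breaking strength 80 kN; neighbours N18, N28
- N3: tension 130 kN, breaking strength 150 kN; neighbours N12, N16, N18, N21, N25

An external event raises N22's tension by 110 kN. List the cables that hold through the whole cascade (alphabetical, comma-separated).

N27

Round 1 — N22 at 140 > 120. N22 snaps.
  N22 sheds 140 kN to N16, N18: 70 each.
    N16: 50+70 = 120 > 110
    N18: 60+70 = 130 ≤ 140
Round 2 — N16 snaps.
  N16 sheds 120 kN to N21, N3: 60 each.
    N21: 10+60 = 70 > 60
    N3: 130+60 = 190 > 150
Round 3 — N21, N3 snap.
  N21 sheds 70 kN to N12, N24, N27, N28: 17 each (2 lost).
    N12: 30+17 = 47 ≤ 100
    N24: 60+17 = 77 ≤ 100
    N27: 10+17 = 27 ≤ 70
    N28: 100+17 = 117 ≤ 130
  N3 sheds 190 kN to N12, N18, N25: 63 each (1 lost).
    N12: 47+63 = 110 > 100
    N18: 130+63 = 193 > 140
    N25: 40+63 = 103 ≤ 130
Round 4 — N12, N18 snap.
  N12 sheds 110 kN to N25: 110 each.
    N25: 103+110 = 213 > 130
  N18 sheds 193 kN to N17, N25, N29: 64 each (1 lost).
    N17: 90+64 = 154 > 130
    N25: 213+64 = 277 > 130
    N29: 20+64 = 84 > 80
Round 5 — N17, N25, N29 snap.
  N17 sheds 154 kN to N24: 154 each.
    N24: 77+154 = 231 > 100
  N25 sheds 277 kN to N24: 277 each.
    N24: 231+277 = 508 > 100
  N29 sheds 84 kN to N28: 84 each.
    N28: 117+84 = 201 > 130
Round 6 — N24, N28 snap.
  N24 sheds 508 kN: no online neighbours, lost.
  N28 sheds 201 kN: no online neighbours, lost.
No further breaks.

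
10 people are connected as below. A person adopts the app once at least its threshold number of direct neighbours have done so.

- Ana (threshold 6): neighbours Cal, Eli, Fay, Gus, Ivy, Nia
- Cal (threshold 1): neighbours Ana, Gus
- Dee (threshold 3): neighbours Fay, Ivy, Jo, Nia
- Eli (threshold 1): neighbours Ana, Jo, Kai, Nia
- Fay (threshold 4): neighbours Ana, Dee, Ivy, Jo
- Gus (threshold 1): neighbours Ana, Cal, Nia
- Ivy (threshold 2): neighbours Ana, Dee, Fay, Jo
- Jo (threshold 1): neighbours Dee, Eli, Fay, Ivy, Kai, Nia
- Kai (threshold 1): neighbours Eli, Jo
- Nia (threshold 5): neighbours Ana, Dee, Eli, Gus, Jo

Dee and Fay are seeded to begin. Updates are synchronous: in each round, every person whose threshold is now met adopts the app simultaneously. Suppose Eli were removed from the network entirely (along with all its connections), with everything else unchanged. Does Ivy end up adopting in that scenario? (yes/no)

With Eli removed:
Round 1 — Dee, Fay adopt the app (initial).
Round 2 — checking thresholds:
  Ana: 1 of 5 neighbours < 6, not yet.
  Ivy: 2 of 4 neighbours ≥ 2, adopts the app.
  Jo: 2 of 5 neighbours ≥ 1, adopts the app.
  Nia: 1 of 4 neighbours < 5, not yet.
Round 3 — checking thresholds:
  Ana: 2 of 5 neighbours < 6, not yet.
  Kai: 1 of 1 neighbours ≥ 1, adopts the app.
  Nia: 2 of 4 neighbours < 5, not yet.
Round 4 — no new adoptions; cascade stops.

yes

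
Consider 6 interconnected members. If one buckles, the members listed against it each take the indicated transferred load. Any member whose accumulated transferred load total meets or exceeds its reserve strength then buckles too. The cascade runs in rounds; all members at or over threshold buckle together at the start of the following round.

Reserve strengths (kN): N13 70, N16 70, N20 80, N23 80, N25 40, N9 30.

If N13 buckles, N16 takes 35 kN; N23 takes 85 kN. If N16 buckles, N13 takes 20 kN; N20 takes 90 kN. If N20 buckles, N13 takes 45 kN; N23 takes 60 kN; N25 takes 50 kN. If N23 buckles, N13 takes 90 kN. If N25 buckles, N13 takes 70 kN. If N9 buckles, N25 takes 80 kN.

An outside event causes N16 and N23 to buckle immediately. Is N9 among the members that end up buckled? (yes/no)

Round 1 — N16, N23 buckle (initial).
  N13: +20+90 → 110 ≥ 70
  N20: +90 → 90 ≥ 80
Round 2 — N13, N20 buckle.
  N25: +50 → 50 ≥ 40
Round 3 — N25 buckles.
No further bucklings.

no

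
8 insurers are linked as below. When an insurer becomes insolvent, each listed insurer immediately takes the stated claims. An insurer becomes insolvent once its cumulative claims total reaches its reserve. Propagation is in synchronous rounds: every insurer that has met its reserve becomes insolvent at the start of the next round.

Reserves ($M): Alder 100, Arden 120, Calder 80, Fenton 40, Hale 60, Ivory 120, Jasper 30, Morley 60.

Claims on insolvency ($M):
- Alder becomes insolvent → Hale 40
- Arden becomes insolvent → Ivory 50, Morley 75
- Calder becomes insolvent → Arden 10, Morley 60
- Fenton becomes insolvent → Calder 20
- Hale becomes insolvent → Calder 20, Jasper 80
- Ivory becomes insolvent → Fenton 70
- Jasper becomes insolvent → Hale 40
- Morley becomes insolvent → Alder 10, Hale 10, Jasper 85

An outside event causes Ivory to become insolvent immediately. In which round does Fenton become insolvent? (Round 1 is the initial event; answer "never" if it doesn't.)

2

Round 1 — Ivory becomes insolvent (initial).
  Fenton: +70 → 70 ≥ 40
Round 2 — Fenton becomes insolvent.
  Calder: +20 → 20 < 80
No further insolvencies.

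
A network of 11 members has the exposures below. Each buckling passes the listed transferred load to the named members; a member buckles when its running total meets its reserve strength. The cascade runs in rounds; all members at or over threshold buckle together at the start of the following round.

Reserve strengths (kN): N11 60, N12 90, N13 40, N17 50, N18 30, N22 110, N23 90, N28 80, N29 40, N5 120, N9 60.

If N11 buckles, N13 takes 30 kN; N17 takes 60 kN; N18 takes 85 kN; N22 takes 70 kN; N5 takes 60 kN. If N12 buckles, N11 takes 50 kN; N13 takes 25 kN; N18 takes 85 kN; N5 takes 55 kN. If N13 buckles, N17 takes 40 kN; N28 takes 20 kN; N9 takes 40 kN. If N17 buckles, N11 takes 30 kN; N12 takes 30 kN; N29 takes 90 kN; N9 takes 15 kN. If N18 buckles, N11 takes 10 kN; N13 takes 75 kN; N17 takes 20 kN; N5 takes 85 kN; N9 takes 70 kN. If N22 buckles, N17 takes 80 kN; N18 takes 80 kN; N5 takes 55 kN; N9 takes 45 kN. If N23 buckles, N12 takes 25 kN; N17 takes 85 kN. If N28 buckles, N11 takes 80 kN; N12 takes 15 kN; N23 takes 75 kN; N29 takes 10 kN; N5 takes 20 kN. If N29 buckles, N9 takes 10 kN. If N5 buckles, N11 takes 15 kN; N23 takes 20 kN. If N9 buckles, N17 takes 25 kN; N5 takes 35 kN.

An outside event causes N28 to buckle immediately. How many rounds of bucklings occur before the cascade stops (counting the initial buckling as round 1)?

5

Round 1 — N28 buckles (initial).
  N11: +80 → 80 ≥ 60
  N12: +15 → 15 < 90
  N23: +75 → 75 < 90
  N29: +10 → 10 < 40
  N5: +20 → 20 < 120
Round 2 — N11 buckles.
  N13: +30 → 30 < 40
  N17: +60 → 60 ≥ 50
  N18: +85 → 85 ≥ 30
  N22: +70 → 70 < 110
  N5: +60 → 80 < 120
Round 3 — N17, N18 buckle.
  N12: +30 → 45 < 90
  N13: +75 → 105 ≥ 40
  N29: +90 → 100 ≥ 40
  N5: +85 → 165 ≥ 120
  N9: +15+70 → 85 ≥ 60
Round 4 — N13, N29, N5, N9 buckle.
  N23: +20 → 95 ≥ 90
Round 5 — N23 buckles.
  N12: +25 → 70 < 90
No further bucklings.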